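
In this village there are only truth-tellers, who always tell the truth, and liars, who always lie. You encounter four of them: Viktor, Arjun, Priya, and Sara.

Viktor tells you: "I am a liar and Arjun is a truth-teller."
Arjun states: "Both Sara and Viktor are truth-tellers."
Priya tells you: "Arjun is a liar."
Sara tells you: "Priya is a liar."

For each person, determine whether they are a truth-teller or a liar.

Consider Viktor. Suppose Viktor is a truth-teller.
Then Viktor's own statement would have to be true, but it can't be — contradiction.
So Viktor is a liar.
With that fixed, Arjun's statement is false, so Arjun is a liar.
With that fixed, Priya's statement is true, so Priya is a truth-teller.
With that fixed, Sara's statement is false, so Sara is a liar.

Viktor: liar, Arjun: liar, Priya: truth-teller, Sara: liar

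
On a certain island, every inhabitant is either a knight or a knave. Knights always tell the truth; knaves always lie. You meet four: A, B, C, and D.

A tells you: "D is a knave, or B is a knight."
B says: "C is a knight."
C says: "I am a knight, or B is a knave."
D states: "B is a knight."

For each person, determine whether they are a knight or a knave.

A: knight, B: knight, C: knight, D: knight

Consider A. Suppose A is a knave.
Then no assignment of the remaining roles makes every statement match its speaker's type — contradiction.
So A is a knight.
Consider B. Suppose B is a knave.
Then no assignment of the remaining roles makes every statement match its speaker's type — contradiction.
So B is a knight.
With that fixed, D's statement is true, so D is a knight.
Consider C. Suppose C is a knave.
Then B's statement comes out false, contradicting B being a knight.
So C is a knight.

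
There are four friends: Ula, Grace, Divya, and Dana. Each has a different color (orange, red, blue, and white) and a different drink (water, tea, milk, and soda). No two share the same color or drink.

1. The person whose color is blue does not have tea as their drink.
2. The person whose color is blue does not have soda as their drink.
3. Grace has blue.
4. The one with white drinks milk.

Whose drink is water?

Grace

With clues 1–4, Dana, Divya, and Ula are impossible for the one with drink water.
That leaves Grace.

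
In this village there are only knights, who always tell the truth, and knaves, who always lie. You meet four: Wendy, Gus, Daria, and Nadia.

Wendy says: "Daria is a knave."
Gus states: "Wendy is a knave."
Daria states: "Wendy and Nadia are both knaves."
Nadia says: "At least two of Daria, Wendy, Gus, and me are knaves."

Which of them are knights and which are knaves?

Consider Wendy. Suppose Wendy is a knave.
Then no assignment of the remaining roles makes every statement match its speaker's type — contradiction.
So Wendy is a knight.
With that fixed, Gus's statement is false, so Gus is a knave.
With that fixed, Daria's statement is false, so Daria is a knave.
With that fixed, Nadia's statement is true, so Nadia is a knight.

Wendy: knight, Gus: knave, Daria: knave, Nadia: knight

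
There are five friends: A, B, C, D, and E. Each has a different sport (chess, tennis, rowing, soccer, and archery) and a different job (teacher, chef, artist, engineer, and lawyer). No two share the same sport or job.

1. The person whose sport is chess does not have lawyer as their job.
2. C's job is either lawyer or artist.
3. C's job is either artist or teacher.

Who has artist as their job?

C

With clues 1–3, A, B, D, and E are impossible for the one with job artist.
That leaves C.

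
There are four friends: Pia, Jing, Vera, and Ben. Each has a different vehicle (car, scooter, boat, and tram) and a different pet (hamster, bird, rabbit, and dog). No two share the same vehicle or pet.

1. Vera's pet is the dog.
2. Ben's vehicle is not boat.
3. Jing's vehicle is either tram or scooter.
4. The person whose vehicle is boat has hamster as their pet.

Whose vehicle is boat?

Pia

With clues 1–2, Ben is impossible for the one with vehicle boat.
With clues 1–3, Jing is impossible for the one with vehicle boat.
With clues 1–4, Vera is impossible for the one with vehicle boat.
That leaves Pia.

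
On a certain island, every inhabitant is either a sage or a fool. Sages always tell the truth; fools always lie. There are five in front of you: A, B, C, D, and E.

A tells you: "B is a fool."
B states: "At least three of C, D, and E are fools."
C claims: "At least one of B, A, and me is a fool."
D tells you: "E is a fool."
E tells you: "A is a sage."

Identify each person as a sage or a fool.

Consider A. Suppose A is a fool.
Then no assignment of the remaining roles makes every statement match its speaker's type — contradiction.
So A is a sage.
With that fixed, E's statement is true, so E is a sage.
With that fixed, B's statement is false, so B is a fool.
With that fixed, C's statement is true, so C is a sage.
With that fixed, D's statement is false, so D is a fool.

A: sage, B: fool, C: sage, D: fool, E: sage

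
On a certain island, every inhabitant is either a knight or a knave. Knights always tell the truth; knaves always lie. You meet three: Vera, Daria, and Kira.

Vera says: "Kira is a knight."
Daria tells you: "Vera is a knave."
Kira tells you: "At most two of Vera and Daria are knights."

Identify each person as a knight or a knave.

Vera: knight, Daria: knave, Kira: knight

Regardless of anyone's role, Kira's statement is true, so Kira is a knight.
With that fixed, Vera's statement is true, so Vera is a knight.
With that fixed, Daria's statement is false, so Daria is a knave.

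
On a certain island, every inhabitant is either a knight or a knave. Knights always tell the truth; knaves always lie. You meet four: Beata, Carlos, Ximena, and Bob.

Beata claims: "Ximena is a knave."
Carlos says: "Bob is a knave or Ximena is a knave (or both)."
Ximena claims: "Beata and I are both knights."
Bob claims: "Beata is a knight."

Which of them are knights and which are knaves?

Beata: knight, Carlos: knight, Ximena: knave, Bob: knight

Consider Beata. Suppose Beata is a knave.
Then no assignment of the remaining roles makes every statement match its speaker's type — contradiction.
So Beata is a knight.
With that fixed, Bob's statement is true, so Bob is a knight.
Consider Carlos. Suppose Carlos is a knave.
Then no assignment of the remaining roles makes every statement match its speaker's type — contradiction.
So Carlos is a knight.
Consider Ximena. Suppose Ximena is a knight.
Then Beata's statement comes out false, contradicting Beata being a knight.
So Ximena is a knave.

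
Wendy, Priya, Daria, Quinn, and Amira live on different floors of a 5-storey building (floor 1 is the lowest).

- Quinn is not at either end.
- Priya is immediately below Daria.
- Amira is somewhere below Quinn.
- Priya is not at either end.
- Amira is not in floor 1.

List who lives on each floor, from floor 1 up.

Wendy, Amira, Quinn, Priya, Daria

From clue 1: Quinn is in {2,3,4}.
From clues 1–4: Amira is in {1,2}.
From clues 1–5: Wendy → floor 1, Amira → floor 2, Quinn → floor 3, Priya → floor 4, Daria → floor 5.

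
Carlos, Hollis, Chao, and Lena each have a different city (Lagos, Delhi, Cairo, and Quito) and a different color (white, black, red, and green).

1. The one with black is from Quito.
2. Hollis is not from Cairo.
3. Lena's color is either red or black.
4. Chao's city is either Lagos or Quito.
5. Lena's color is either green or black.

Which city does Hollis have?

With clues 1–2, Cairo is impossible for Hollis's city.
With clues 1–5, Lagos and Quito are impossible for Hollis's city.
That leaves Delhi.

Delhi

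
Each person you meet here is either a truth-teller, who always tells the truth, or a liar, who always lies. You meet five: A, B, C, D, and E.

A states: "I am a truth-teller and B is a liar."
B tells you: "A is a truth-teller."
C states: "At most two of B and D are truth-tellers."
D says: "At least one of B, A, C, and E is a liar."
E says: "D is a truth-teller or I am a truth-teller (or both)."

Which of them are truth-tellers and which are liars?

A: liar, B: liar, C: truth-teller, D: truth-teller, E: truth-teller

Regardless of anyone's role, C's statement is true, so C is a truth-teller.
Consider A. Suppose A is a truth-teller.
Then no assignment of the remaining roles makes every statement match its speaker's type — contradiction.
So A is a liar.
With that fixed, B's statement is false, so B is a liar.
With that fixed, D's statement is true, so D is a truth-teller.
With that fixed, E's statement is true, so E is a truth-teller.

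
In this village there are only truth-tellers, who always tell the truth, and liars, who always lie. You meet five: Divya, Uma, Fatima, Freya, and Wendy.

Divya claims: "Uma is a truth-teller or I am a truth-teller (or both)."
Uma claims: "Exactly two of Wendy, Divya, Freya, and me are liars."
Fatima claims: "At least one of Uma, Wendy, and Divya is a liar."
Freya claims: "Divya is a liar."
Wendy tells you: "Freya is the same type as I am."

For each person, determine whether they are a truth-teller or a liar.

Divya: liar, Uma: liar, Fatima: truth-teller, Freya: truth-teller, Wendy: liar

Consider Divya. Suppose Divya is a truth-teller.
Then no assignment of the remaining roles makes every statement match its speaker's type — contradiction.
So Divya is a liar.
With that fixed, Fatima's statement is true, so Fatima is a truth-teller.
With that fixed, Freya's statement is true, so Freya is a truth-teller.
Consider Uma. Suppose Uma is a truth-teller.
Then Divya's statement comes out true, contradicting Divya being a liar.
So Uma is a liar.
Consider Wendy. Suppose Wendy is a truth-teller.
Then Uma's statement comes out true, contradicting Uma being a liar.
So Wendy is a liar.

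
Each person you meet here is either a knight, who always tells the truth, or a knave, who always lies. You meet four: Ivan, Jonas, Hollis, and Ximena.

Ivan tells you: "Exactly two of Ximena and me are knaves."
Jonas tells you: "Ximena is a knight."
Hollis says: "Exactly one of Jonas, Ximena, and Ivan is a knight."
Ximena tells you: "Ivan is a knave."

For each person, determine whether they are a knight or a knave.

Ivan: knave, Jonas: knight, Hollis: knave, Ximena: knight

Consider Ivan. Suppose Ivan is a knight.
Then Ivan's own statement would have to be true, but it can't be — contradiction.
So Ivan is a knave.
With that fixed, Ximena's statement is true, so Ximena is a knight.
With that fixed, Jonas's statement is true, so Jonas is a knight.
With that fixed, Hollis's statement is false, so Hollis is a knave.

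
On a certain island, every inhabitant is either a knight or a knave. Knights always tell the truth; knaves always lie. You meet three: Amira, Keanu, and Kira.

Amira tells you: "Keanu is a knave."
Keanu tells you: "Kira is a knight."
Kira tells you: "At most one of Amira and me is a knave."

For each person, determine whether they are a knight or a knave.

Consider Amira. Suppose Amira is a knight.
Then no assignment of the remaining roles makes every statement match its speaker's type — contradiction.
So Amira is a knave.
Consider Keanu. Suppose Keanu is a knave.
Then Amira's statement comes out true, contradicting Amira being a knave.
So Keanu is a knight.
Consider Kira. Suppose Kira is a knave.
Then Keanu's statement comes out false, contradicting Keanu being a knight.
So Kira is a knight.

Amira: knave, Keanu: knight, Kira: knight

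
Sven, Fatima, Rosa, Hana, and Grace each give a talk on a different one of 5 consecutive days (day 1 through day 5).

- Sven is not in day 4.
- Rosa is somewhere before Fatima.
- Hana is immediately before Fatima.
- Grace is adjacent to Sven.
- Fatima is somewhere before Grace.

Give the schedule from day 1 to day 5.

Rosa, Hana, Fatima, Grace, Sven

From clue 1: Sven is in {1,2,3,5}.
From clues 1–3: Fatima is in {3,4,5}.
From clues 1–4: Fatima is in {3,5}.
From clues 1–5: Rosa → day 1, Hana → day 2, Fatima → day 3, Grace → day 4, Sven → day 5.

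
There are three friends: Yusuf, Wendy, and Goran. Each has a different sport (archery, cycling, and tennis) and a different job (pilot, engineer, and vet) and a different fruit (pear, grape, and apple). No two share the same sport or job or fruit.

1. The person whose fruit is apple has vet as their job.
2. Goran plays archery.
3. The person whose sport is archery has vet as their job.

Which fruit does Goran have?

apple

With clues 1–3, grape and pear are impossible for Goran's fruit.
That leaves apple.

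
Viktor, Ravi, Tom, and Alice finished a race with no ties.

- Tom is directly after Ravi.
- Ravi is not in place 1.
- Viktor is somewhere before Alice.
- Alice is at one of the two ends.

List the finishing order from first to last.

Viktor, Ravi, Tom, Alice

From clue 1: Ravi is in {1,2,3}.
From clues 1–2: Ravi is in {2,3}.
From clues 1–3: Viktor → place 1.
From clues 1–4: Ravi → place 2, Tom → place 3, Alice → place 4.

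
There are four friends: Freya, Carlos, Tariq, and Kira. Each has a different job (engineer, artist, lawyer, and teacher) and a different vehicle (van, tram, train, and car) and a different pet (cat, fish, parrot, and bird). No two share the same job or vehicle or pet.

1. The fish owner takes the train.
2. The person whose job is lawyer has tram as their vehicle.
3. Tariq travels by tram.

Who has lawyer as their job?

With clues 1–3, Carlos, Freya, and Kira are impossible for the one with job lawyer.
That leaves Tariq.

Tariq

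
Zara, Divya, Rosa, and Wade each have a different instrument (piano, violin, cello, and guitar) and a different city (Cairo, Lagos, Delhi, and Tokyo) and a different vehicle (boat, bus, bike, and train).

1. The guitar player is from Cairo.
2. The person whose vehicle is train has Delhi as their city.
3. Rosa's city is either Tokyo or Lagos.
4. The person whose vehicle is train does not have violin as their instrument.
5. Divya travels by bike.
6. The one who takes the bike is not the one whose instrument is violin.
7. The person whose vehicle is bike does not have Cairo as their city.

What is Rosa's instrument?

violin

With clues 1–3, guitar is impossible for Rosa's instrument.
With clues 1–7, cello and piano are impossible for Rosa's instrument.
That leaves violin.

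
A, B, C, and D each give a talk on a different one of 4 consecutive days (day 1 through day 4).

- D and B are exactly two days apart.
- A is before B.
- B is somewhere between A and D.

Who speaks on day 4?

With clues 1–2, A is ruled out for day 4.
With clues 1–3, B and C are ruled out for day 4.
So day 4 is D.

D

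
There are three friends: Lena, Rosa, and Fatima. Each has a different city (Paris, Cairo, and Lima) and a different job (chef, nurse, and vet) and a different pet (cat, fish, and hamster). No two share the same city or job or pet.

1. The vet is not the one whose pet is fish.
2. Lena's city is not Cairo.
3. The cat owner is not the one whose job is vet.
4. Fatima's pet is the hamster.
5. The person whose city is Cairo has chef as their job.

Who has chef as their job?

Rosa

With clues 1–4, Fatima is impossible for the one with job chef.
With clues 1–5, Lena is impossible for the one with job chef.
That leaves Rosa.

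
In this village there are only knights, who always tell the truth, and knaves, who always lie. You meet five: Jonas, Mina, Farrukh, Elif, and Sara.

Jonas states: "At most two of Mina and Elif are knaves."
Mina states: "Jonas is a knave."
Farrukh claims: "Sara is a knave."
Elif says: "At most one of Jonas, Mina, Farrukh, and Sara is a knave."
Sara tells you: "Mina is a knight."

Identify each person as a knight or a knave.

Jonas: knight, Mina: knave, Farrukh: knight, Elif: knave, Sara: knave

Regardless of anyone's role, Jonas's statement is true, so Jonas is a knight.
With that fixed, Mina's statement is false, so Mina is a knave.
With that fixed, Sara's statement is false, so Sara is a knave.
With that fixed, Farrukh's statement is true, so Farrukh is a knight.
With that fixed, Elif's statement is false, so Elif is a knave.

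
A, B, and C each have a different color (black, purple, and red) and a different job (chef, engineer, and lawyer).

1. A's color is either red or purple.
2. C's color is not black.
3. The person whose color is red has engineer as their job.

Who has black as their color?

Clue 1 rules out A for the one with color black.
With clues 1–2, C is impossible for the one with color black.
That leaves B.

B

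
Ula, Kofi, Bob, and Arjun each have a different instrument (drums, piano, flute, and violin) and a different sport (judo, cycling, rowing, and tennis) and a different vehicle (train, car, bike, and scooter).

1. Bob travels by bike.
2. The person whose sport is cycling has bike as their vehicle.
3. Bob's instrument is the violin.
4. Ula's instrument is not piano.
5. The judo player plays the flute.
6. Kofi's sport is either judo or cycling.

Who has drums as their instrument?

With clues 1–3, Bob is impossible for the one with instrument drums.
With clues 1–6, Arjun and Kofi are impossible for the one with instrument drums.
That leaves Ula.

Ula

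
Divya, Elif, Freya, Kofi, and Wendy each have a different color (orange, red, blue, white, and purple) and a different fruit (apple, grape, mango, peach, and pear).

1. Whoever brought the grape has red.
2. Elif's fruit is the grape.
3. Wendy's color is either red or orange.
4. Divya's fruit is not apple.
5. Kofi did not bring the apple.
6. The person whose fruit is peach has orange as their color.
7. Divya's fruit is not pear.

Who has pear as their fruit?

With clues 1–2, Elif is impossible for the one with fruit pear.
With clues 1–6, Freya and Wendy are impossible for the one with fruit pear.
With clues 1–7, Divya is impossible for the one with fruit pear.
That leaves Kofi.

Kofi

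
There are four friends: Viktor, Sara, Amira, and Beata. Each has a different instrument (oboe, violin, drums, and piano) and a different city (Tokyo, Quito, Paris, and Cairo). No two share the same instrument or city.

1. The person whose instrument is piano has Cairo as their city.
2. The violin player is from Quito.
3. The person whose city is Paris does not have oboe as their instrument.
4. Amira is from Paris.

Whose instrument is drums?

With clues 1–4, Beata, Sara, and Viktor are impossible for the one with instrument drums.
That leaves Amira.

Amira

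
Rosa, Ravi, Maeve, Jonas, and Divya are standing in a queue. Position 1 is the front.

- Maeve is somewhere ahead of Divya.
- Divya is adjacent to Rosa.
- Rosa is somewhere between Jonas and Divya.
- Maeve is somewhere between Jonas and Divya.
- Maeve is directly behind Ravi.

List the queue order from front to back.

Jonas, Ravi, Maeve, Rosa, Divya

From clue 1: Maeve is in {1,2,3,4}.
From clues 1–2: Maeve is in {1,2,3}.
From clues 1–3: Rosa is in {3,4}.
From clues 1–5: Jonas → position 1, Ravi → position 2, Maeve → position 3, Rosa → position 4, Divya → position 5.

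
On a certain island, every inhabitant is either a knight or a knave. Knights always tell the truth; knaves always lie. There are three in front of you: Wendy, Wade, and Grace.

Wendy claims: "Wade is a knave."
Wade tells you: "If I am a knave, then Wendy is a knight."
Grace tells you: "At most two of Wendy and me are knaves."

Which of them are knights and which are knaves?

Wendy: knave, Wade: knight, Grace: knight

Regardless of anyone's role, Grace's statement is true, so Grace is a knight.
Consider Wendy. Suppose Wendy is a knight.
Then no assignment of the remaining roles makes every statement match its speaker's type — contradiction.
So Wendy is a knave.
Consider Wade. Suppose Wade is a knave.
Then Wendy's statement comes out true, contradicting Wendy being a knave.
So Wade is a knight.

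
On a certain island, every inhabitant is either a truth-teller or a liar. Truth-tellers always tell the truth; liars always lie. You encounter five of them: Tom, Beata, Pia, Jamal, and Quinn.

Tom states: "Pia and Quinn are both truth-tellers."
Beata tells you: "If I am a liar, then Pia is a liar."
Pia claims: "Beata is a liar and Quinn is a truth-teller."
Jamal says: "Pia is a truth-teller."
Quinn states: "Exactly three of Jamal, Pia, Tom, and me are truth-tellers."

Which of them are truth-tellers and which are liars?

Tom: liar, Beata: truth-teller, Pia: liar, Jamal: liar, Quinn: liar

Consider Tom. Suppose Tom is a truth-teller.
Then no assignment of the remaining roles makes every statement match its speaker's type — contradiction.
So Tom is a liar.
Consider Beata. Suppose Beata is a liar.
Then no assignment of the remaining roles makes every statement match its speaker's type — contradiction.
So Beata is a truth-teller.
With that fixed, Pia's statement is false, so Pia is a liar.
With that fixed, Jamal's statement is false, so Jamal is a liar.
With that fixed, Quinn's statement is false, so Quinn is a liar.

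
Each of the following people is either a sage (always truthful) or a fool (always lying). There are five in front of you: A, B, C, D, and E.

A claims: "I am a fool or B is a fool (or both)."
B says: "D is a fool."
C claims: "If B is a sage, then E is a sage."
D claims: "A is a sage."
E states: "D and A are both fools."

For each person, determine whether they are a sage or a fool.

Consider A. Suppose A is a fool.
Then A's own statement would have to be false, but it can't be — contradiction.
So A is a sage.
With that fixed, D's statement is true, so D is a sage.
With that fixed, E's statement is false, so E is a fool.
With that fixed, B's statement is false, so B is a fool.
With that fixed, C's statement is true, so C is a sage.

A: sage, B: fool, C: sage, D: sage, E: fool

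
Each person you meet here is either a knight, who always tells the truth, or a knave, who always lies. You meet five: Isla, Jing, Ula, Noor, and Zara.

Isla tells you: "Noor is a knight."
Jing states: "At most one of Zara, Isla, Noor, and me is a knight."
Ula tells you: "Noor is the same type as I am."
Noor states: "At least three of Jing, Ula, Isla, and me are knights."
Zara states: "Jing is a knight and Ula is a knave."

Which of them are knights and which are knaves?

Isla: knight, Jing: knave, Ula: knight, Noor: knight, Zara: knave

Consider Isla. Suppose Isla is a knave.
Then no assignment of the remaining roles makes every statement match its speaker's type — contradiction.
So Isla is a knight.
Consider Jing. Suppose Jing is a knight.
Then Jing's own statement would have to be true, but it can't be — contradiction.
So Jing is a knave.
With that fixed, Zara's statement is false, so Zara is a knave.
Consider Ula. Suppose Ula is a knave.
Then no assignment of the remaining roles makes every statement match its speaker's type — contradiction.
So Ula is a knight.
Consider Noor. Suppose Noor is a knave.
Then Isla's statement comes out false, contradicting Isla being a knight.
So Noor is a knight.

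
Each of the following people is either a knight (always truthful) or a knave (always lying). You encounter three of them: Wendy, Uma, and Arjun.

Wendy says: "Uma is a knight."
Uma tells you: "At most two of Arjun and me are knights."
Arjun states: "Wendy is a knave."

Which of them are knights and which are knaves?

Wendy: knight, Uma: knight, Arjun: knave

Regardless of anyone's role, Uma's statement is true, so Uma is a knight.
With that fixed, Wendy's statement is true, so Wendy is a knight.
With that fixed, Arjun's statement is false, so Arjun is a knave.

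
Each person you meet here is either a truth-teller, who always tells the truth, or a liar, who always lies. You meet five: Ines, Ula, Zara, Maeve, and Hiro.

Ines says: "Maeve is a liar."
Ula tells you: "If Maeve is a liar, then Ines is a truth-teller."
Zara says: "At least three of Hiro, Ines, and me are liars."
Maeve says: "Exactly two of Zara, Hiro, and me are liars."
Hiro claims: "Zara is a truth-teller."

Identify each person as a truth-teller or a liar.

Consider Ines. Suppose Ines is a liar.
Then no assignment of the remaining roles makes every statement match its speaker's type — contradiction.
So Ines is a truth-teller.
With that fixed, Ula's statement is true, so Ula is a truth-teller.
With that fixed, Zara's statement is false, so Zara is a liar.
With that fixed, Hiro's statement is false, so Hiro is a liar.
Consider Maeve. Suppose Maeve is a truth-teller.
Then Ines's statement comes out false, contradicting Ines being a truth-teller.
So Maeve is a liar.

Ines: truth-teller, Ula: truth-teller, Zara: liar, Maeve: liar, Hiro: liar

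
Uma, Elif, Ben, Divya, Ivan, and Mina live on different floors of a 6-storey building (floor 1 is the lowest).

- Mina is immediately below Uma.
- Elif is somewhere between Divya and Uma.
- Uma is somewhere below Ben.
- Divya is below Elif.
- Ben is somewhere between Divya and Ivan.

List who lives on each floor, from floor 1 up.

From clue 1: Uma is in {2,3,4,5,6}.
From clues 1–2: Elif is in {2,3,4,5}.
From clues 1–3: Uma is in {2,3,4,5}.
From clues 1–4: Uma is in {4,5}.
From clues 1–5: Divya → floor 1, Elif → floor 2, Mina → floor 3, Uma → floor 4, Ben → floor 5, Ivan → floor 6.

Divya, Elif, Mina, Uma, Ben, Ivan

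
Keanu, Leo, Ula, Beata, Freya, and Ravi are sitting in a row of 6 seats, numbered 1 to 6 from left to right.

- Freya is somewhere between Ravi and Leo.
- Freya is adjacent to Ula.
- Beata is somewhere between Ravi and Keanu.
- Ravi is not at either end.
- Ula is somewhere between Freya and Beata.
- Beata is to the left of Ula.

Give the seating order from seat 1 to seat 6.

From clue 1: Freya is in {2,3,4,5}.
From clues 1–2: Ula is in {2,3,4,5}.
From clues 1–4: Keanu is in {1,6}.
From clues 1–6: Keanu → seat 1, Beata → seat 2, Ravi → seat 3, Ula → seat 4, Freya → seat 5, Leo → seat 6.

Keanu, Beata, Ravi, Ula, Freya, Leo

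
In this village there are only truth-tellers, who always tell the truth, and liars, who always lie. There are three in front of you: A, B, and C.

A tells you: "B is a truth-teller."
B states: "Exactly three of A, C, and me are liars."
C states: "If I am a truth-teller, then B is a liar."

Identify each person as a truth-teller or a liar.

A: liar, B: liar, C: truth-teller

Consider A. Suppose A is a truth-teller.
Then no assignment of the remaining roles makes every statement match its speaker's type — contradiction.
So A is a liar.
Consider B. Suppose B is a truth-teller.
Then A's statement comes out true, contradicting A being a liar.
So B is a liar.
With that fixed, C's statement is true, so C is a truth-teller.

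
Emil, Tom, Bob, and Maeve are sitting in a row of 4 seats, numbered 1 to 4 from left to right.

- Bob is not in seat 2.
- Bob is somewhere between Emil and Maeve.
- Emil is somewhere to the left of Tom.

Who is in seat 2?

With clue 1, Bob is ruled out for seat 2.
With clues 1–3, Emil and Maeve are ruled out for seat 2.
So seat 2 is Tom.

Tom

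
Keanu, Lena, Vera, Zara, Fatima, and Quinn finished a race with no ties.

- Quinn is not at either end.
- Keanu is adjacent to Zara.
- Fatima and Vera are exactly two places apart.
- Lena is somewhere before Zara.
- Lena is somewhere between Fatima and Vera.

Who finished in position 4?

With clues 1–4, Keanu and Zara are ruled out for place 4.
With clues 1–5, Fatima, Lena, and Vera are ruled out for place 4.
So place 4 is Quinn.

Quinn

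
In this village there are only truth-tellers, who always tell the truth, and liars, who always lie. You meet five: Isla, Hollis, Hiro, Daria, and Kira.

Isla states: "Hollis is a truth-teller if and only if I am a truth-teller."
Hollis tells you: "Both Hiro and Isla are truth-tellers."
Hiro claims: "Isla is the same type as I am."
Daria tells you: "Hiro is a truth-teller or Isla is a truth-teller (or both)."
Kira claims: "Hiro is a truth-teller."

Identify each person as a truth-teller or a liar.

Consider Isla. Suppose Isla is a liar.
Then whichever role Hiro has, Hiro's statement has the wrong truth value — contradiction.
So Isla is a truth-teller.
With that fixed, Daria's statement is true, so Daria is a truth-teller.
Consider Hollis. Suppose Hollis is a liar.
Then Isla's statement comes out false, contradicting Isla being a truth-teller.
So Hollis is a truth-teller.
Consider Hiro. Suppose Hiro is a liar.
Then Hollis's statement comes out false, contradicting Hollis being a truth-teller.
So Hiro is a truth-teller.
With that fixed, Kira's statement is true, so Kira is a truth-teller.

Isla: truth-teller, Hollis: truth-teller, Hiro: truth-teller, Daria: truth-teller, Kira: truth-teller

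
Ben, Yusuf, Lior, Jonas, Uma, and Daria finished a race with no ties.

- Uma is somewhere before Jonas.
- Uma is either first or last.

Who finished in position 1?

Uma

With clue 1, Jonas is ruled out for place 1.
With clues 1–2, Ben, Daria, Lior, and Yusuf are ruled out for place 1.
So place 1 is Uma.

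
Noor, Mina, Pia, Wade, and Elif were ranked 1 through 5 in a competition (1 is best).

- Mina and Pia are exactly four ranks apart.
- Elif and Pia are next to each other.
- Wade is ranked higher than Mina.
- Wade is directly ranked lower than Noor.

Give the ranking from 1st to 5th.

From clue 1: Mina is in {1,5}.
From clues 1–3: Pia → rank 1, Elif → rank 2, Mina → rank 5.
From clues 1–4: Noor → rank 3, Wade → rank 4.

Pia, Elif, Noor, Wade, Mina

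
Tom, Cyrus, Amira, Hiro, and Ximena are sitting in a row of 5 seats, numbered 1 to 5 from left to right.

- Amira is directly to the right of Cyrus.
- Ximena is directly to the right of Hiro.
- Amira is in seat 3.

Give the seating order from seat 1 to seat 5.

From clue 1: Cyrus is in {1,2,3,4}.
From clues 1–2: Tom is in {1,3,5}.
From clues 1–3: Tom → seat 1, Cyrus → seat 2, Amira → seat 3, Hiro → seat 4, Ximena → seat 5.

Tom, Cyrus, Amira, Hiro, Ximena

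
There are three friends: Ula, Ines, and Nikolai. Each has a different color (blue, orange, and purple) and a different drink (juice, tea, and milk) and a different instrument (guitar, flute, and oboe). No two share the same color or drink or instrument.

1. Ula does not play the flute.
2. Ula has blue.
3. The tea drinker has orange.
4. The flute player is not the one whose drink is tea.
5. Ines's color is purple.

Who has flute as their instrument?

Ines

Clue 1 rules out Ula for the one with instrument flute.
With clues 1–5, Nikolai is impossible for the one with instrument flute.
That leaves Ines.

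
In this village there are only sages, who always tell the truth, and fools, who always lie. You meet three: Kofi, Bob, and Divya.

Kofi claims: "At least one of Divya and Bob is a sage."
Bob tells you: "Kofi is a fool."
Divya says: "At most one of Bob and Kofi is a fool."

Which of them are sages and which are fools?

Consider Kofi. Suppose Kofi is a fool.
Then no assignment of the remaining roles makes every statement match its speaker's type — contradiction.
So Kofi is a sage.
With that fixed, Bob's statement is false, so Bob is a fool.
With that fixed, Divya's statement is true, so Divya is a sage.

Kofi: sage, Bob: fool, Divya: sage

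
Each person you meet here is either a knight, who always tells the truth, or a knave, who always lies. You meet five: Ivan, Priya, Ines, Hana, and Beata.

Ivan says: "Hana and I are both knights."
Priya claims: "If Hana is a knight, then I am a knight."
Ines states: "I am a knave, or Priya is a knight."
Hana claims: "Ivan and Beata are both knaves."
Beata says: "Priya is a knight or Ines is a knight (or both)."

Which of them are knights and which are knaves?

Ivan: knave, Priya: knight, Ines: knight, Hana: knave, Beata: knight

Consider Ivan. Suppose Ivan is a knight.
Then no assignment of the remaining roles makes every statement match its speaker's type — contradiction.
So Ivan is a knave.
Consider Priya. Suppose Priya is a knave.
Then whichever role Ines has, Ines's statement has the wrong truth value — contradiction.
So Priya is a knight.
With that fixed, Ines's statement is true, so Ines is a knight.
With that fixed, Beata's statement is true, so Beata is a knight.
With that fixed, Hana's statement is false, so Hana is a knave.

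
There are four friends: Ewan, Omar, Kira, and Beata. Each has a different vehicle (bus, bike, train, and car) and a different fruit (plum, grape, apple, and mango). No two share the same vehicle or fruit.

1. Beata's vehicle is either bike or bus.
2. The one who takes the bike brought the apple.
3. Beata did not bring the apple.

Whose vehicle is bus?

With clues 1–3, Ewan, Kira, and Omar are impossible for the one with vehicle bus.
That leaves Beata.

Beata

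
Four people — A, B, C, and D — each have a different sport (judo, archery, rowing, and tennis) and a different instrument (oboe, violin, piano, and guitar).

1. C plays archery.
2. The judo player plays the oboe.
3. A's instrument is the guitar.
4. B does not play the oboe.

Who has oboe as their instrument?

D

With clues 1–2, C is impossible for the one with instrument oboe.
With clues 1–3, A is impossible for the one with instrument oboe.
With clues 1–4, B is impossible for the one with instrument oboe.
That leaves D.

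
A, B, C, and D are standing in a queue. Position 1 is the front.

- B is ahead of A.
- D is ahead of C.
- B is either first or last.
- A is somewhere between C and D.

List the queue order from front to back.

From clue 1: A is in {2,3,4}.
From clues 1–3: B → position 1.
From clues 1–4: D → position 2, A → position 3, C → position 4.

B, D, A, C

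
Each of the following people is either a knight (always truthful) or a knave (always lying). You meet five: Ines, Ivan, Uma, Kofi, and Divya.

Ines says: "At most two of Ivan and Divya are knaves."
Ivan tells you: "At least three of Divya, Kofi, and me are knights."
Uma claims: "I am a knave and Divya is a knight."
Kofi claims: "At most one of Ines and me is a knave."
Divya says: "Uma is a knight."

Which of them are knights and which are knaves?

Regardless of anyone's role, Ines's statement is true, so Ines is a knight.
With that fixed, Kofi's statement is true, so Kofi is a knight.
Consider Ivan. Suppose Ivan is a knight.
Then no assignment of the remaining roles makes every statement match its speaker's type — contradiction.
So Ivan is a knave.
Consider Uma. Suppose Uma is a knight.
Then Uma's own statement would have to be true, but it can't be — contradiction.
So Uma is a knave.
With that fixed, Divya's statement is false, so Divya is a knave.

Ines: knight, Ivan: knave, Uma: knave, Kofi: knight, Divya: knave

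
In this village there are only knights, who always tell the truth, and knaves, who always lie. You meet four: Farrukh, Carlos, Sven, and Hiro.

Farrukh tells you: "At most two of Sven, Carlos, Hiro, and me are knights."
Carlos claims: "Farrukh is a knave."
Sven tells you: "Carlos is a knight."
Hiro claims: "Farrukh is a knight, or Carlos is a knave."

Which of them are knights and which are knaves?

Farrukh: knight, Carlos: knave, Sven: knave, Hiro: knight

Consider Farrukh. Suppose Farrukh is a knave.
Then no assignment of the remaining roles makes every statement match its speaker's type — contradiction.
So Farrukh is a knight.
With that fixed, Carlos's statement is false, so Carlos is a knave.
With that fixed, Sven's statement is false, so Sven is a knave.
With that fixed, Hiro's statement is true, so Hiro is a knight.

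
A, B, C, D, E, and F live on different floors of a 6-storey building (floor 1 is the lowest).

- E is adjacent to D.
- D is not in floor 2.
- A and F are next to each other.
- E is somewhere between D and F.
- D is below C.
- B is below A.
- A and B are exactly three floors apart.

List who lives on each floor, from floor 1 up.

D, E, B, C, F, A

From clues 1–2: D is in {1,3,4,5,6}.
From clues 1–4: E is in {2,3,4,5}.
From clues 1–5: D is in {1,4,5}.
From clues 1–6: D is in {1,5}.
From clues 1–7: D → floor 1, E → floor 2, B → floor 3, C → floor 4, F → floor 5, A → floor 6.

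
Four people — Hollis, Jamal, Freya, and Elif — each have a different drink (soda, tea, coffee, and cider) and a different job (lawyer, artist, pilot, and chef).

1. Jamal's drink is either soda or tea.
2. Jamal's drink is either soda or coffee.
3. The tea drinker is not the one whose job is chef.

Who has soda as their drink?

Jamal

With clues 1–2, Elif, Freya, and Hollis are impossible for the one with drink soda.
That leaves Jamal.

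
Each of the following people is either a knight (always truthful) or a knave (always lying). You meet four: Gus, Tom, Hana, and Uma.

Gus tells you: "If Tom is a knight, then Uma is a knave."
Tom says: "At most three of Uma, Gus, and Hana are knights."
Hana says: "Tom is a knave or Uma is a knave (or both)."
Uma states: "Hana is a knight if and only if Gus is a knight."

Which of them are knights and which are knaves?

Regardless of anyone's role, Tom's statement is true, so Tom is a knight.
Consider Gus. Suppose Gus is a knight.
Then no assignment of the remaining roles makes every statement match its speaker's type — contradiction.
So Gus is a knave.
Consider Hana. Suppose Hana is a knight.
Then no assignment of the remaining roles makes every statement match its speaker's type — contradiction.
So Hana is a knave.
With that fixed, Uma's statement is true, so Uma is a knight.

Gus: knave, Tom: knight, Hana: knave, Uma: knight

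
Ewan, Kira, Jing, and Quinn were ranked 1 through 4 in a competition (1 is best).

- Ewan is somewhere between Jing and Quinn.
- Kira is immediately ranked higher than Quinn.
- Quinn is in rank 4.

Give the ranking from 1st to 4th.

Jing, Ewan, Kira, Quinn

From clue 1: Ewan is in {2,3}.
From clues 1–3: Jing → rank 1, Ewan → rank 2, Kira → rank 3, Quinn → rank 4.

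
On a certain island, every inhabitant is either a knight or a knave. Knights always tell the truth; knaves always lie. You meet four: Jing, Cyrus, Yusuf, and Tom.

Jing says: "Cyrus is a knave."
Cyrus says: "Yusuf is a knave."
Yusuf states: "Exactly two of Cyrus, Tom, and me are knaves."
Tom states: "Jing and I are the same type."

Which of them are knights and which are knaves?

Consider Jing. Suppose Jing is a knave.
Then whichever role Tom has, Tom's statement has the wrong truth value — contradiction.
So Jing is a knight.
Consider Cyrus. Suppose Cyrus is a knight.
Then Jing's statement comes out false, contradicting Jing being a knight.
So Cyrus is a knave.
Consider Yusuf. Suppose Yusuf is a knave.
Then Cyrus's statement comes out true, contradicting Cyrus being a knave.
So Yusuf is a knight.
Consider Tom. Suppose Tom is a knight.
Then Yusuf's statement comes out false, contradicting Yusuf being a knight.
So Tom is a knave.

Jing: knight, Cyrus: knave, Yusuf: knight, Tom: knave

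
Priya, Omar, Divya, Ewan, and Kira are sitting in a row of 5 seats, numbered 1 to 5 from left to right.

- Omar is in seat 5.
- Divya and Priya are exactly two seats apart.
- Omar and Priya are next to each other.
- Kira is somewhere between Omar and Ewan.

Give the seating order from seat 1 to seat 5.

From clue 1: Omar → seat 5.
From clues 1–2: Priya is in {1,2,3,4}.
From clues 1–3: Divya → seat 2, Priya → seat 4.
From clues 1–4: Ewan → seat 1, Kira → seat 3.

Ewan, Divya, Kira, Priya, Omar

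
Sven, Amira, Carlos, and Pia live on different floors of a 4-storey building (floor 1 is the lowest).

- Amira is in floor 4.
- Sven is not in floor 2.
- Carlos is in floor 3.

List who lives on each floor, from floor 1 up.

Sven, Pia, Carlos, Amira

From clue 1: Amira → floor 4.
From clues 1–2: Sven is in {1,3}.
From clues 1–3: Sven → floor 1, Pia → floor 2, Carlos → floor 3.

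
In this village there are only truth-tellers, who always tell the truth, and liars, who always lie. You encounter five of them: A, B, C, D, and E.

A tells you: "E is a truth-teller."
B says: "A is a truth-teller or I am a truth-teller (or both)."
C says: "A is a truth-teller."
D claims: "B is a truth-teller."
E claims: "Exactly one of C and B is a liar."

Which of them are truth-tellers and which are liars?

A: liar, B: liar, C: liar, D: liar, E: liar

Consider A. Suppose A is a truth-teller.
Then no assignment of the remaining roles makes every statement match its speaker's type — contradiction.
So A is a liar.
With that fixed, C's statement is false, so C is a liar.
Consider B. Suppose B is a truth-teller.
Then no assignment of the remaining roles makes every statement match its speaker's type — contradiction.
So B is a liar.
With that fixed, D's statement is false, so D is a liar.
With that fixed, E's statement is false, so E is a liar.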